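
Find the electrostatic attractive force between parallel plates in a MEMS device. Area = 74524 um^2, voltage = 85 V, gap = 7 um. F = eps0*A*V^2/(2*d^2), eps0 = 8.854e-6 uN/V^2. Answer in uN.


Step 1: Identify parameters.
eps0 = 8.854e-6 uN/V^2, A = 74524 um^2, V = 85 V, d = 7 um
Step 2: Compute V^2 = 85^2 = 7225
Step 3: Compute d^2 = 7^2 = 49
Step 4: F = 0.5 * 8.854e-6 * 74524 * 7225 / 49
F = 48.646 uN


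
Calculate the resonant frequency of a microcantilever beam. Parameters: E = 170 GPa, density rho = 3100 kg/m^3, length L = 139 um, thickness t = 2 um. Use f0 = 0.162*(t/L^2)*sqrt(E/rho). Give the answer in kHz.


Step 1: Convert units to SI.
t_SI = 2e-6 m, L_SI = 139e-6 m
Step 2: Calculate sqrt(E/rho).
sqrt(170e9 / 3100) = 7405.32 m/s
Step 3: Compute f0.
f0 = 0.162 * 2e-6 / (139e-6)^2 * 7405.32 = 124182.2 Hz = 124.18 kHz


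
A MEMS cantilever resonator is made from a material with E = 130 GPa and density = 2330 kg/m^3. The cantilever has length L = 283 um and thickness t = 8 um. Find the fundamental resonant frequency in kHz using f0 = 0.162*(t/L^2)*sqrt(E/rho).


Step 1: Convert units to SI.
t_SI = 8e-6 m, L_SI = 283e-6 m
Step 2: Calculate sqrt(E/rho).
sqrt(130e9 / 2330) = 7469.54 m/s
Step 3: Compute f0.
f0 = 0.162 * 8e-6 / (283e-6)^2 * 7469.54 = 120872.1 Hz = 120.87 kHz


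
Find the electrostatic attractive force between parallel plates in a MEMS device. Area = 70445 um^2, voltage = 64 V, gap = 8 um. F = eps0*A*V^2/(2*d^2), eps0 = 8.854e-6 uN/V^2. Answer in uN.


Step 1: Identify parameters.
eps0 = 8.854e-6 uN/V^2, A = 70445 um^2, V = 64 V, d = 8 um
Step 2: Compute V^2 = 64^2 = 4096
Step 3: Compute d^2 = 8^2 = 64
Step 4: F = 0.5 * 8.854e-6 * 70445 * 4096 / 64
F = 19.959 uN


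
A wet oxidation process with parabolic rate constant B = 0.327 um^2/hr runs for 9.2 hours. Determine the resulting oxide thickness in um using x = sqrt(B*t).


Step 1: Compute B*t = 0.327 * 9.2 = 3.0084
Step 2: x = sqrt(3.0084)
x = 1.734 um


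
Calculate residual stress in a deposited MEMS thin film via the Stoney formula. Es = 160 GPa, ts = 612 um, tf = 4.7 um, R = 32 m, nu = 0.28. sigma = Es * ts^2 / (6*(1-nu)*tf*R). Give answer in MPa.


Step 1: Compute numerator: Es * ts^2 = 160 * 612^2 = 59927040 (GPa*um^2)
Step 2: Compute denominator (R in um): 6*(1-nu)*tf*R = 6*0.72*4.7*32e6 = 649728000.0 (um^2)
Step 3: sigma (GPa) = 59927040 / 649728000.0 = 9.2234e-02 GPa
Step 4: Convert to MPa (x1000): sigma = 92.2 MPa


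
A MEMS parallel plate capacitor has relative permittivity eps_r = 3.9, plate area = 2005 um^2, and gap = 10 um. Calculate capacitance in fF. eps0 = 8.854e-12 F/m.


Step 1: Convert area to m^2: A = 2005e-12 m^2
Step 2: Convert gap to m: d = 10e-6 m
Step 3: C = eps0 * eps_r * A / d
C = 8.854e-12 * 3.9 * 2005e-12 / 10e-6
Step 4: Convert to fF (multiply by 1e15).
C = 6.92 fF


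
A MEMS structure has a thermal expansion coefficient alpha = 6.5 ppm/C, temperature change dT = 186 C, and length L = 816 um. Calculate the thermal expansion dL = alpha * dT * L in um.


Step 1: Convert CTE: alpha = 6.5 ppm/C = 6.5e-6 /C
Step 2: dL = 6.5e-6 * 186 * 816
dL = 0.9865 um


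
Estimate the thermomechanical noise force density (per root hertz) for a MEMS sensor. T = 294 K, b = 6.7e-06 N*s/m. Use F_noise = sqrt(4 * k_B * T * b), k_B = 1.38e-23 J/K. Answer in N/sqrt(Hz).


Step 1: Compute 4 * k_B * T * b
= 4 * 1.38e-23 * 294 * 6.7e-06
= 1.0873e-25 N^2/Hz
Step 2: F_noise = sqrt(1.0873e-25)
F_noise = 3.30e-13 N/sqrt(Hz)


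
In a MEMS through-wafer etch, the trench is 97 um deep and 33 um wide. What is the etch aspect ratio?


Step 1: AR = depth / width
Step 2: AR = 97 / 33
AR = 2.9


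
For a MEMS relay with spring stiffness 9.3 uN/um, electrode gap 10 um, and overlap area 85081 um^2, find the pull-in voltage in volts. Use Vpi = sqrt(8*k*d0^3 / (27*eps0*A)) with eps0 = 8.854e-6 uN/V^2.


Step 1: Compute numerator: 8 * k * d0^3 = 8 * 9.3 * 10^3 = 74400.0
Step 2: Compute denominator: 27 * eps0 * A = 27 * 8.854e-6 * 85081 = 20.339294
Step 3: Vpi = sqrt(74400.0 / 20.339294)
Vpi = 60.48 V


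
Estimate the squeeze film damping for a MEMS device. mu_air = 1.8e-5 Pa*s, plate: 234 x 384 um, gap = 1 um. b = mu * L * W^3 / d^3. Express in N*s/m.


Step 1: Convert to SI.
L = 234e-6 m, W = 384e-6 m, d = 1e-6 m
Step 2: W^3 = (384e-6)^3 = 5.66e-11 m^3
Step 3: d^3 = (1e-6)^3 = 1.00e-18 m^3
Step 4: b = 1.8e-5 * 234e-6 * 5.66e-11 / 1.00e-18
b = 2.38e-01 N*s/m


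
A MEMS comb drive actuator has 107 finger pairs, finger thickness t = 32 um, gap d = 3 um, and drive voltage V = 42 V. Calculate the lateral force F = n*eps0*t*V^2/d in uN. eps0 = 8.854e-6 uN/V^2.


Step 1: Parameters: n=107, eps0=8.854e-6 uN/V^2, t=32 um, V=42 V, d=3 um
Step 2: V^2 = 1764
Step 3: F = 107 * 8.854e-6 * 32 * 1764 / 3
F = 17.826 uN


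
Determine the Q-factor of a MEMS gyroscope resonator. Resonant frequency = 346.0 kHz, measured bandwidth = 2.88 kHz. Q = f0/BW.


Step 1: Q = f0 / bandwidth
Step 2: Q = 346.0 / 2.88
Q = 120.1


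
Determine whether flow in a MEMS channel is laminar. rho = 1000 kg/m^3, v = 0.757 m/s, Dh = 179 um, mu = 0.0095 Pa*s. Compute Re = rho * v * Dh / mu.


Step 1: Convert Dh to meters: Dh = 179e-6 m
Step 2: Re = rho * v * Dh / mu
Re = 1000 * 0.757 * 179e-6 / 0.0095
Re = 14.263
Since Re = 14.263 is below ~2300, the flow is laminar.


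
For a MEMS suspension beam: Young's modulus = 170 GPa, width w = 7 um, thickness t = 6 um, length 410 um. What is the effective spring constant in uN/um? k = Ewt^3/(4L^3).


Step 1: Convert E to consistent units (1 GPa = 1000 uN/um^2).
E = 170 GPa = 170000 uN/um^2
Step 2: Compute t^3 = 6^3 = 216
Step 3: Compute L^3 = 410^3 = 68921000
Step 4: k = 170000 * 7 * 216 / (4 * 68921000)
k = 0.9324 uN/um


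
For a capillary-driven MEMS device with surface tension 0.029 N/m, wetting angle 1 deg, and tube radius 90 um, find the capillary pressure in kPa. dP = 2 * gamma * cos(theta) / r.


Step 1: cos(1 deg) = 0.9998
Step 2: Convert r to m: r = 90e-6 m
Step 3: dP = 2 * 0.029 * 0.9998 / 90e-6 = 644.3 Pa
Step 4: Convert Pa to kPa (divide by 1000).
dP = 0.64 kPa


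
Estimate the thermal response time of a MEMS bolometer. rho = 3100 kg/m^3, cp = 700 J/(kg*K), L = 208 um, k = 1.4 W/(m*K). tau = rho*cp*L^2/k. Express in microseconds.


Step 1: Convert L to m: L = 208e-6 m
Step 2: L^2 = (208e-6)^2 = 4.3264e-08 m^2
Step 3: tau = 3100 * 700 * 4.3264e-08 / 1.4 = 6.70592e-02 s
Step 4: Convert to microseconds (multiply by 1e6).
tau = 67059.2 us


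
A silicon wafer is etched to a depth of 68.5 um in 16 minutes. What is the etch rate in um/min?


Step 1: Etch rate = depth / time
Step 2: rate = 68.5 / 16
rate = 4.281 um/min


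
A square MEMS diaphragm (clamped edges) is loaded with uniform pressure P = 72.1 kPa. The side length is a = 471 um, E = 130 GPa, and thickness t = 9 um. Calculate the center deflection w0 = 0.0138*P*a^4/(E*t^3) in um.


Step 1: Convert pressure to compatible units (E is in GPa, so P in GPa).
P = 72.1 kPa = 72.1e-6 GPa
Step 2: Compute numerator: 0.0138 * P * a^4.
a^4 = 471^4 = 49213429281
numerator = 0.0138 * 72.1e-6 * 49213429281 = 4.89664e+04
Step 3: Compute denominator: E * t^3 = 130 * 9^3 = 94770
Step 4: w0 = numerator / denominator = 4.89664e+04 / 94770 = 0.5167 um


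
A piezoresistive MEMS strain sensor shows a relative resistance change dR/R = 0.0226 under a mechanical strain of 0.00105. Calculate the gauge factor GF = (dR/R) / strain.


Step 1: Identify values.
dR/R = 0.0226, strain = 0.00105
Step 2: GF = (dR/R) / strain = 0.0226 / 0.00105
GF = 21.5


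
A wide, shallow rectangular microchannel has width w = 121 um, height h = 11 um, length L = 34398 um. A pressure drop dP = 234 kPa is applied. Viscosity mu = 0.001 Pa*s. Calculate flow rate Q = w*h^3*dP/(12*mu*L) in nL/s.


Step 1: Convert all dimensions to SI (meters).
w = 121e-6 m, h = 11e-6 m, L = 34398e-6 m, dP = 234e3 Pa
Step 2: Q = w * h^3 * dP / (12 * mu * L)
Q = 121e-6 * (11e-6)^3 * 234e3 / (12 * 0.001 * 34398e-6) = 9.129875e-11 m^3/s
Step 3: Convert Q from m^3/s to nL/s (1 m^3 = 1e12 nL, so multiply by 1e12).
Q = 91.299 nL/s


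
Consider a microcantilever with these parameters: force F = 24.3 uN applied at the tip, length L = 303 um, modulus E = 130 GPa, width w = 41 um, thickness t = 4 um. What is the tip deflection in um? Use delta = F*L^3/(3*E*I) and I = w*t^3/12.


Step 1: Calculate the second moment of area.
I = w * t^3 / 12 = 41 * 4^3 / 12 = 218.6667 um^4
Step 2: Convert E to consistent units (1 GPa = 1000 uN/um^2).
E = 130 GPa = 130000 uN/um^2
Step 3: Calculate tip deflection.
delta = F * L^3 / (3 * E * I)
delta = 24.3 * 303^3 / (3 * 130000 * 218.6667)
delta = 7.9266 um


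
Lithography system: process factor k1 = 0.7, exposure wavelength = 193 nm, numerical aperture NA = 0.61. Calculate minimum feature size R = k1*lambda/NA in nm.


Step 1: Identify values: k1 = 0.7, lambda = 193 nm, NA = 0.61
Step 2: R = k1 * lambda / NA
R = 0.7 * 193 / 0.61
R = 221.5 nm


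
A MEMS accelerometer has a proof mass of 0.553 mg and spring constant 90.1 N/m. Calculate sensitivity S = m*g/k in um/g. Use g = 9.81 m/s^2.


Step 1: Convert mass: m = 0.553 mg = 5.53e-07 kg
Step 2: S = m * g / k = 5.53e-07 * 9.81 / 90.1
Step 3: S = 6.02e-08 m/g
Step 4: Convert to um/g: S = 0.06 um/g


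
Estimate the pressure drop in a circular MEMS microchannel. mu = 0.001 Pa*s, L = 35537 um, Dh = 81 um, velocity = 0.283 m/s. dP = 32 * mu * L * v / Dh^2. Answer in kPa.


Step 1: Convert to SI: L = 35537e-6 m, Dh = 81e-6 m
Step 2: dP = 32 * 0.001 * 35537e-6 * 0.283 / (81e-6)^2
Step 3: dP = 49050.92 Pa
Step 4: Convert to kPa: dP = 49.05 kPa


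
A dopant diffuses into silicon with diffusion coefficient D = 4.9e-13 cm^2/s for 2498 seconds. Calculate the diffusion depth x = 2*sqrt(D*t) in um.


Step 1: Compute D*t = 4.9e-13 * 2498 = 1.22402e-09 cm^2
Step 2: sqrt(D*t) = 3.5e-05 cm
Step 3: x = 2 * 3.5e-05 cm = 7e-05 cm
Step 4: Convert to um (1 cm = 1e4 um): x = 0.7 um


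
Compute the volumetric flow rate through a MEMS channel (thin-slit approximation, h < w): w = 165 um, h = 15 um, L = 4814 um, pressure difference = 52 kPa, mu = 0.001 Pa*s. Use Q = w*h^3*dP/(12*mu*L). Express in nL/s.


Step 1: Convert all dimensions to SI (meters).
w = 165e-6 m, h = 15e-6 m, L = 4814e-6 m, dP = 52e3 Pa
Step 2: Q = w * h^3 * dP / (12 * mu * L)
Q = 165e-6 * (15e-6)^3 * 52e3 / (12 * 0.001 * 4814e-6) = 5.0127233e-10 m^3/s
Step 3: Convert Q from m^3/s to nL/s (1 m^3 = 1e12 nL, so multiply by 1e12).
Q = 501.272 nL/s


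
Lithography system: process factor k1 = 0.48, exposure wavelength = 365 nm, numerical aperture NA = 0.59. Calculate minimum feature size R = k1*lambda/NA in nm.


Step 1: Identify values: k1 = 0.48, lambda = 365 nm, NA = 0.59
Step 2: R = k1 * lambda / NA
R = 0.48 * 365 / 0.59
R = 296.9 nm


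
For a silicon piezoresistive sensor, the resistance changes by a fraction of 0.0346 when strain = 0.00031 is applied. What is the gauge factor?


Step 1: Identify values.
dR/R = 0.0346, strain = 0.00031
Step 2: GF = (dR/R) / strain = 0.0346 / 0.00031
GF = 111.6


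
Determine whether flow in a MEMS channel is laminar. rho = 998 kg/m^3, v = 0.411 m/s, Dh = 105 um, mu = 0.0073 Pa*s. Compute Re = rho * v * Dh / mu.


Step 1: Convert Dh to meters: Dh = 105e-6 m
Step 2: Re = rho * v * Dh / mu
Re = 998 * 0.411 * 105e-6 / 0.0073
Re = 5.9
Since Re = 5.9 is below ~2300, the flow is laminar.


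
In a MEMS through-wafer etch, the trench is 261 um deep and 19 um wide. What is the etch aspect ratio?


Step 1: AR = depth / width
Step 2: AR = 261 / 19
AR = 13.7


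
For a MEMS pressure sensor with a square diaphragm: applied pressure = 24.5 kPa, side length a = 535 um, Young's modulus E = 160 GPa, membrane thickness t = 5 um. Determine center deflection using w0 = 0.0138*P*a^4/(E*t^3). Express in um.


Step 1: Convert pressure to compatible units (E is in GPa, so P in GPa).
P = 24.5 kPa = 24.5e-6 GPa
Step 2: Compute numerator: 0.0138 * P * a^4.
a^4 = 535^4 = 81924750625
numerator = 0.0138 * 24.5e-6 * 81924750625 = 2.769876e+04
Step 3: Compute denominator: E * t^3 = 160 * 5^3 = 20000
Step 4: w0 = numerator / denominator = 2.769876e+04 / 20000 = 1.3849 um


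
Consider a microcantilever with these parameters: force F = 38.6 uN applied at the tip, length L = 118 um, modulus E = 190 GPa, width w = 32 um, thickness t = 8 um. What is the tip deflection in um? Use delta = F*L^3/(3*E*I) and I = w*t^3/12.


Step 1: Calculate the second moment of area.
I = w * t^3 / 12 = 32 * 8^3 / 12 = 1365.3333 um^4
Step 2: Convert E to consistent units (1 GPa = 1000 uN/um^2).
E = 190 GPa = 190000 uN/um^2
Step 3: Calculate tip deflection.
delta = F * L^3 / (3 * E * I)
delta = 38.6 * 118^3 / (3 * 190000 * 1365.3333)
delta = 0.0815 um


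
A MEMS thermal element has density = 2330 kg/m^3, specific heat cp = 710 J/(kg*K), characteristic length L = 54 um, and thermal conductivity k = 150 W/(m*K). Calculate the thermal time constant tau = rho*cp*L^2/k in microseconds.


Step 1: Convert L to m: L = 54e-6 m
Step 2: L^2 = (54e-6)^2 = 2.916e-09 m^2
Step 3: tau = 2330 * 710 * 2.916e-09 / 150 = 3.21596e-05 s
Step 4: Convert to microseconds (multiply by 1e6).
tau = 32.16 us


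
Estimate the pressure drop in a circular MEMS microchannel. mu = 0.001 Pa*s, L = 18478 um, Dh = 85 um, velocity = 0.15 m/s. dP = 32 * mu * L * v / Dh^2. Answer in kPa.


Step 1: Convert to SI: L = 18478e-6 m, Dh = 85e-6 m
Step 2: dP = 32 * 0.001 * 18478e-6 * 0.15 / (85e-6)^2
Step 3: dP = 12276.04 Pa
Step 4: Convert to kPa: dP = 12.28 kPa


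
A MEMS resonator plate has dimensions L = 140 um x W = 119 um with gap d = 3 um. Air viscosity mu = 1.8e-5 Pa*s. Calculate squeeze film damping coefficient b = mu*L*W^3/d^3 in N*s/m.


Step 1: Convert to SI.
L = 140e-6 m, W = 119e-6 m, d = 3e-6 m
Step 2: W^3 = (119e-6)^3 = 1.69e-12 m^3
Step 3: d^3 = (3e-6)^3 = 2.70e-17 m^3
Step 4: b = 1.8e-5 * 140e-6 * 1.69e-12 / 2.70e-17
b = 1.57e-04 N*s/m


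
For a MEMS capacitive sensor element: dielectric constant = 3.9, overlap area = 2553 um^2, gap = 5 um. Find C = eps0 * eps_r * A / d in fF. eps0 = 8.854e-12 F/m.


Step 1: Convert area to m^2: A = 2553e-12 m^2
Step 2: Convert gap to m: d = 5e-6 m
Step 3: C = eps0 * eps_r * A / d
C = 8.854e-12 * 3.9 * 2553e-12 / 5e-6
Step 4: Convert to fF (multiply by 1e15).
C = 17.63 fF


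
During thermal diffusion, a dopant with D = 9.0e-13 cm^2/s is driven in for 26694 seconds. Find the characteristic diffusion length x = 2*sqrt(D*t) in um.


Step 1: Compute D*t = 9.0e-13 * 26694 = 2.40246e-08 cm^2
Step 2: sqrt(D*t) = 1.55e-04 cm
Step 3: x = 2 * 1.55e-04 cm = 3.1e-04 cm
Step 4: Convert to um (1 cm = 1e4 um): x = 3.1 um


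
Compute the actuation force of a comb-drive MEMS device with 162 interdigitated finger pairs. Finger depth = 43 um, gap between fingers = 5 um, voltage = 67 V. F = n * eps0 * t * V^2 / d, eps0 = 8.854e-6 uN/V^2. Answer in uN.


Step 1: Parameters: n=162, eps0=8.854e-6 uN/V^2, t=43 um, V=67 V, d=5 um
Step 2: V^2 = 4489
Step 3: F = 162 * 8.854e-6 * 43 * 4489 / 5
F = 55.374 uN


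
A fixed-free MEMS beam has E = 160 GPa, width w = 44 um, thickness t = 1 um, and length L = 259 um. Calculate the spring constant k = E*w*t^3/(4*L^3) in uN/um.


Step 1: Convert E to consistent units (1 GPa = 1000 uN/um^2).
E = 160 GPa = 160000 uN/um^2
Step 2: Compute t^3 = 1^3 = 1
Step 3: Compute L^3 = 259^3 = 17373979
Step 4: k = 160000 * 44 * 1 / (4 * 17373979)
k = 0.1013 uN/um


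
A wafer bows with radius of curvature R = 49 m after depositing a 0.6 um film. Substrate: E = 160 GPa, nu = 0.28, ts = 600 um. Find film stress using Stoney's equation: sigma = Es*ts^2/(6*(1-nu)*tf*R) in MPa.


Step 1: Compute numerator: Es * ts^2 = 160 * 600^2 = 57600000 (GPa*um^2)
Step 2: Compute denominator (R in um): 6*(1-nu)*tf*R = 6*0.72*0.6*49e6 = 127008000.0 (um^2)
Step 3: sigma (GPa) = 57600000 / 127008000.0 = 4.53515e-01 GPa
Step 4: Convert to MPa (x1000): sigma = 453.5 MPa


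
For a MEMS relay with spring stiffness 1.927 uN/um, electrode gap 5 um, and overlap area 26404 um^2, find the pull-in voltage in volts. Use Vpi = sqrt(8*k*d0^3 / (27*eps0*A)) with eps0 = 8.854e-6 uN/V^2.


Step 1: Compute numerator: 8 * k * d0^3 = 8 * 1.927 * 5^3 = 1927.0
Step 2: Compute denominator: 27 * eps0 * A = 27 * 8.854e-6 * 26404 = 6.312087
Step 3: Vpi = sqrt(1927.0 / 6.312087)
Vpi = 17.47 V


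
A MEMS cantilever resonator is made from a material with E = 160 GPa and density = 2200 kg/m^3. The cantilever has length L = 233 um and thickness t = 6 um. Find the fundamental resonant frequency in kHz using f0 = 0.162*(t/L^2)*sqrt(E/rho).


Step 1: Convert units to SI.
t_SI = 6e-6 m, L_SI = 233e-6 m
Step 2: Calculate sqrt(E/rho).
sqrt(160e9 / 2200) = 8528.03 m/s
Step 3: Compute f0.
f0 = 0.162 * 6e-6 / (233e-6)^2 * 8528.03 = 152687.4 Hz = 152.69 kHz


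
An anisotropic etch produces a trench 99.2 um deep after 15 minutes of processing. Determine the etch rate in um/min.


Step 1: Etch rate = depth / time
Step 2: rate = 99.2 / 15
rate = 6.613 um/min


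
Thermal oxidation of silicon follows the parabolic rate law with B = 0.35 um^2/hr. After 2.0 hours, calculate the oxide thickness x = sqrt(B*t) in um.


Step 1: Compute B*t = 0.35 * 2.0 = 0.7
Step 2: x = sqrt(0.7)
x = 0.837 um


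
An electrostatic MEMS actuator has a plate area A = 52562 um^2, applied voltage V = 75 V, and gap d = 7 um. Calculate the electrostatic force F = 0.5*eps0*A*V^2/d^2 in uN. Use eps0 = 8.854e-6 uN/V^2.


Step 1: Identify parameters.
eps0 = 8.854e-6 uN/V^2, A = 52562 um^2, V = 75 V, d = 7 um
Step 2: Compute V^2 = 75^2 = 5625
Step 3: Compute d^2 = 7^2 = 49
Step 4: F = 0.5 * 8.854e-6 * 52562 * 5625 / 49
F = 26.712 uN


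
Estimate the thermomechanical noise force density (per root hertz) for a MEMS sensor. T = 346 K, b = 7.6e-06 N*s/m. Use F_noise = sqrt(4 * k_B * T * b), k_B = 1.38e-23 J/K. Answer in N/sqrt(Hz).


Step 1: Compute 4 * k_B * T * b
= 4 * 1.38e-23 * 346 * 7.6e-06
= 1.4515e-25 N^2/Hz
Step 2: F_noise = sqrt(1.4515e-25)
F_noise = 3.81e-13 N/sqrt(Hz)


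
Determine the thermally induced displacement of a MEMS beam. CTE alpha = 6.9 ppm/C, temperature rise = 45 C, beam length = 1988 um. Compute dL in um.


Step 1: Convert CTE: alpha = 6.9 ppm/C = 6.9e-6 /C
Step 2: dL = 6.9e-6 * 45 * 1988
dL = 0.6173 um


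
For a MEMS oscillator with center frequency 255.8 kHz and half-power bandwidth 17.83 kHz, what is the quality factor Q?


Step 1: Q = f0 / bandwidth
Step 2: Q = 255.8 / 17.83
Q = 14.3


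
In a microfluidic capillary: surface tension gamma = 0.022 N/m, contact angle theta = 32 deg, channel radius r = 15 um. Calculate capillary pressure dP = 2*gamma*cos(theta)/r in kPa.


Step 1: cos(32 deg) = 0.848
Step 2: Convert r to m: r = 15e-6 m
Step 3: dP = 2 * 0.022 * 0.848 / 15e-6 = 2487.5 Pa
Step 4: Convert Pa to kPa (divide by 1000).
dP = 2.49 kPa


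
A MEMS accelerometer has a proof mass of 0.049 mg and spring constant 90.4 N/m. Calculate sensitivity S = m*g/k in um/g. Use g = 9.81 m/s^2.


Step 1: Convert mass: m = 0.049 mg = 4.90e-08 kg
Step 2: S = m * g / k = 4.90e-08 * 9.81 / 90.4
Step 3: S = 5.32e-09 m/g
Step 4: Convert to um/g: S = 0.005 um/g


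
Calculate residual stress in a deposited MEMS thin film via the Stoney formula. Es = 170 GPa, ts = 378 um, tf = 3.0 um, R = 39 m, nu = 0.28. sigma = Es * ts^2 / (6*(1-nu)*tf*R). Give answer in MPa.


Step 1: Compute numerator: Es * ts^2 = 170 * 378^2 = 24290280 (GPa*um^2)
Step 2: Compute denominator (R in um): 6*(1-nu)*tf*R = 6*0.72*3.0*39e6 = 505440000.0 (um^2)
Step 3: sigma (GPa) = 24290280 / 505440000.0 = 4.8058e-02 GPa
Step 4: Convert to MPa (x1000): sigma = 48.1 MPa


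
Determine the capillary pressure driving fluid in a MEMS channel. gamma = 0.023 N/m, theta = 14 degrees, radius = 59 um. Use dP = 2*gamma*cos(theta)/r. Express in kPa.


Step 1: cos(14 deg) = 0.9703
Step 2: Convert r to m: r = 59e-6 m
Step 3: dP = 2 * 0.023 * 0.9703 / 59e-6 = 756.5 Pa
Step 4: Convert Pa to kPa (divide by 1000).
dP = 0.76 kPa


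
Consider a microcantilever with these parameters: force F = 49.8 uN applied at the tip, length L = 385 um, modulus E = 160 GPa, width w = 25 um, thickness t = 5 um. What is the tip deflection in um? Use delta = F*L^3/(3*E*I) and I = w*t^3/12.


Step 1: Calculate the second moment of area.
I = w * t^3 / 12 = 25 * 5^3 / 12 = 260.4167 um^4
Step 2: Convert E to consistent units (1 GPa = 1000 uN/um^2).
E = 160 GPa = 160000 uN/um^2
Step 3: Calculate tip deflection.
delta = F * L^3 / (3 * E * I)
delta = 49.8 * 385^3 / (3 * 160000 * 260.4167)
delta = 22.7353 um


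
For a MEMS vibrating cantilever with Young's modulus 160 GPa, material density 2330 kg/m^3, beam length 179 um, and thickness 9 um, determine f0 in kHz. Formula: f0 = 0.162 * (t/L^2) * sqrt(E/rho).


Step 1: Convert units to SI.
t_SI = 9e-6 m, L_SI = 179e-6 m
Step 2: Calculate sqrt(E/rho).
sqrt(160e9 / 2330) = 8286.71 m/s
Step 3: Compute f0.
f0 = 0.162 * 9e-6 / (179e-6)^2 * 8286.71 = 377080.1 Hz = 377.08 kHz


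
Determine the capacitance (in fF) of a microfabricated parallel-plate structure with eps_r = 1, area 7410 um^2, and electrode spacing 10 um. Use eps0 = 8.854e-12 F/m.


Step 1: Convert area to m^2: A = 7410e-12 m^2
Step 2: Convert gap to m: d = 10e-6 m
Step 3: C = eps0 * eps_r * A / d
C = 8.854e-12 * 1 * 7410e-12 / 10e-6
Step 4: Convert to fF (multiply by 1e15).
C = 6.56 fF


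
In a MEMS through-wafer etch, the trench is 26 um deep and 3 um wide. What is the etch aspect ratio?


Step 1: AR = depth / width
Step 2: AR = 26 / 3
AR = 8.7


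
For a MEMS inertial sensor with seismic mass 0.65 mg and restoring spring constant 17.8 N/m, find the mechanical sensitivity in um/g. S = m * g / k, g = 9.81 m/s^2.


Step 1: Convert mass: m = 0.65 mg = 6.50e-07 kg
Step 2: S = m * g / k = 6.50e-07 * 9.81 / 17.8
Step 3: S = 3.58e-07 m/g
Step 4: Convert to um/g: S = 0.358 um/g


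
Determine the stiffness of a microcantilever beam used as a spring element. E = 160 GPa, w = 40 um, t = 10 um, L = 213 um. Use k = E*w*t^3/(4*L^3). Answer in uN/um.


Step 1: Convert E to consistent units (1 GPa = 1000 uN/um^2).
E = 160 GPa = 160000 uN/um^2
Step 2: Compute t^3 = 10^3 = 1000
Step 3: Compute L^3 = 213^3 = 9663597
Step 4: k = 160000 * 40 * 1000 / (4 * 9663597)
k = 165.5698 uN/um


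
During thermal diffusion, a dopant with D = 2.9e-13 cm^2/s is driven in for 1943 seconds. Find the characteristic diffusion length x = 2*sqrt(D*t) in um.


Step 1: Compute D*t = 2.9e-13 * 1943 = 5.6347e-10 cm^2
Step 2: sqrt(D*t) = 2.3738e-05 cm
Step 3: x = 2 * 2.3738e-05 cm = 4.7476e-05 cm
Step 4: Convert to um (1 cm = 1e4 um): x = 0.475 um


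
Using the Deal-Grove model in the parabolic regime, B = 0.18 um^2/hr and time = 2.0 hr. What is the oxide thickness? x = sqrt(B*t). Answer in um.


Step 1: Compute B*t = 0.18 * 2.0 = 0.36
Step 2: x = sqrt(0.36)
x = 0.6 um


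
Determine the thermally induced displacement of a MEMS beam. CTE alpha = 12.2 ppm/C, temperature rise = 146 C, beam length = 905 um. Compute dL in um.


Step 1: Convert CTE: alpha = 12.2 ppm/C = 12.2e-6 /C
Step 2: dL = 12.2e-6 * 146 * 905
dL = 1.612 um


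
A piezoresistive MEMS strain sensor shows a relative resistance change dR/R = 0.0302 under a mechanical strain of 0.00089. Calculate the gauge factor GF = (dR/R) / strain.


Step 1: Identify values.
dR/R = 0.0302, strain = 0.00089
Step 2: GF = (dR/R) / strain = 0.0302 / 0.00089
GF = 33.9


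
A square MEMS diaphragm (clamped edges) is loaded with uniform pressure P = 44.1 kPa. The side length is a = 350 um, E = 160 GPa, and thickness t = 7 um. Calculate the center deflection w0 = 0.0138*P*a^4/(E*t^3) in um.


Step 1: Convert pressure to compatible units (E is in GPa, so P in GPa).
P = 44.1 kPa = 44.1e-6 GPa
Step 2: Compute numerator: 0.0138 * P * a^4.
a^4 = 350^4 = 15006250000
numerator = 0.0138 * 44.1e-6 * 15006250000 = 9.1325e+03
Step 3: Compute denominator: E * t^3 = 160 * 7^3 = 54880
Step 4: w0 = numerator / denominator = 9.1325e+03 / 54880 = 0.1664 um


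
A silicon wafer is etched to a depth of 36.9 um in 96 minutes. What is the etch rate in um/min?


Step 1: Etch rate = depth / time
Step 2: rate = 36.9 / 96
rate = 0.384 um/min


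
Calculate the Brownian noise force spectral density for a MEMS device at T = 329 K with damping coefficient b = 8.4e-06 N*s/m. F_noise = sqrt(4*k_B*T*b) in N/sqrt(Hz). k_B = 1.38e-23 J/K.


Step 1: Compute 4 * k_B * T * b
= 4 * 1.38e-23 * 329 * 8.4e-06
= 1.5255e-25 N^2/Hz
Step 2: F_noise = sqrt(1.5255e-25)
F_noise = 3.91e-13 N/sqrt(Hz)


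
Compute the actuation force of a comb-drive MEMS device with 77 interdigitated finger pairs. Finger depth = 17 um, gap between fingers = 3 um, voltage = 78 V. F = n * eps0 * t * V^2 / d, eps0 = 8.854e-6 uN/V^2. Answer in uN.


Step 1: Parameters: n=77, eps0=8.854e-6 uN/V^2, t=17 um, V=78 V, d=3 um
Step 2: V^2 = 6084
Step 3: F = 77 * 8.854e-6 * 17 * 6084 / 3
F = 23.504 uN


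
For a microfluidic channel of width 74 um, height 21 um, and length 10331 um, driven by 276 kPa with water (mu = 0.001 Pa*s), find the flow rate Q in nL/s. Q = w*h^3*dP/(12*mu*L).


Step 1: Convert all dimensions to SI (meters).
w = 74e-6 m, h = 21e-6 m, L = 10331e-6 m, dP = 276e3 Pa
Step 2: Q = w * h^3 * dP / (12 * mu * L)
Q = 74e-6 * (21e-6)^3 * 276e3 / (12 * 0.001 * 10331e-6) = 1.52572084e-09 m^3/s
Step 3: Convert Q from m^3/s to nL/s (1 m^3 = 1e12 nL, so multiply by 1e12).
Q = 1525.721 nL/s


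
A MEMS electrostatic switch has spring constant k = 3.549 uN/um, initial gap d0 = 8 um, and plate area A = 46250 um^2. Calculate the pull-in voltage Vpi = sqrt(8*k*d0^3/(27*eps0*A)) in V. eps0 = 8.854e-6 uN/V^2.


Step 1: Compute numerator: 8 * k * d0^3 = 8 * 3.549 * 8^3 = 14536.704
Step 2: Compute denominator: 27 * eps0 * A = 27 * 8.854e-6 * 46250 = 11.056433
Step 3: Vpi = sqrt(14536.704 / 11.056433)
Vpi = 36.26 V


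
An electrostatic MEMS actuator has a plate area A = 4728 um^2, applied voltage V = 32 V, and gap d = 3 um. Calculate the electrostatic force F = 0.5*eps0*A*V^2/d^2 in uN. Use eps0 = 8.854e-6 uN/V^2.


Step 1: Identify parameters.
eps0 = 8.854e-6 uN/V^2, A = 4728 um^2, V = 32 V, d = 3 um
Step 2: Compute V^2 = 32^2 = 1024
Step 3: Compute d^2 = 3^2 = 9
Step 4: F = 0.5 * 8.854e-6 * 4728 * 1024 / 9
F = 2.381 uN


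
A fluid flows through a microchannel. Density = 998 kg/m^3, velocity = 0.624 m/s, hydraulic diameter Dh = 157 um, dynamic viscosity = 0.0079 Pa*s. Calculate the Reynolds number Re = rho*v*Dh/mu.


Step 1: Convert Dh to meters: Dh = 157e-6 m
Step 2: Re = rho * v * Dh / mu
Re = 998 * 0.624 * 157e-6 / 0.0079
Re = 12.376


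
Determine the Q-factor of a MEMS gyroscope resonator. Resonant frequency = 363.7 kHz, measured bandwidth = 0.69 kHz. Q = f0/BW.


Step 1: Q = f0 / bandwidth
Step 2: Q = 363.7 / 0.69
Q = 527.1


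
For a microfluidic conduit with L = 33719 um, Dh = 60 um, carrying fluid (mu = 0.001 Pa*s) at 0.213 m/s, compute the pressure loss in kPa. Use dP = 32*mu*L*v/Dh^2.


Step 1: Convert to SI: L = 33719e-6 m, Dh = 60e-6 m
Step 2: dP = 32 * 0.001 * 33719e-6 * 0.213 / (60e-6)^2
Step 3: dP = 63841.31 Pa
Step 4: Convert to kPa: dP = 63.84 kPa


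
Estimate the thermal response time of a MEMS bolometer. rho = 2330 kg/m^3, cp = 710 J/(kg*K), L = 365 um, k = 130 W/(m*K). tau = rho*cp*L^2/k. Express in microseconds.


Step 1: Convert L to m: L = 365e-6 m
Step 2: L^2 = (365e-6)^2 = 1.33225e-07 m^2
Step 3: tau = 2330 * 710 * 1.33225e-07 / 130 = 1.69533937e-03 s
Step 4: Convert to microseconds (multiply by 1e6).
tau = 1695.339 us


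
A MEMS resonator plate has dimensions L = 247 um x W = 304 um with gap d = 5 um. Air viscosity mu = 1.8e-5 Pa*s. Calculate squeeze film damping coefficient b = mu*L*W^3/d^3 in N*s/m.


Step 1: Convert to SI.
L = 247e-6 m, W = 304e-6 m, d = 5e-6 m
Step 2: W^3 = (304e-6)^3 = 2.81e-11 m^3
Step 3: d^3 = (5e-6)^3 = 1.25e-16 m^3
Step 4: b = 1.8e-5 * 247e-6 * 2.81e-11 / 1.25e-16
b = 9.99e-04 N*s/m


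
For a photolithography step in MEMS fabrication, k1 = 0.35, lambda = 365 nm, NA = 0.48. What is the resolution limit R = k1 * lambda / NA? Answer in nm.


Step 1: Identify values: k1 = 0.35, lambda = 365 nm, NA = 0.48
Step 2: R = k1 * lambda / NA
R = 0.35 * 365 / 0.48
R = 266.1 nm


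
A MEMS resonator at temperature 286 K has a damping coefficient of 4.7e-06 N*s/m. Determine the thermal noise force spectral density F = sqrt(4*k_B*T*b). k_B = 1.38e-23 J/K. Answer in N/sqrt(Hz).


Step 1: Compute 4 * k_B * T * b
= 4 * 1.38e-23 * 286 * 4.7e-06
= 7.4200e-26 N^2/Hz
Step 2: F_noise = sqrt(7.4200e-26)
F_noise = 2.72e-13 N/sqrt(Hz)


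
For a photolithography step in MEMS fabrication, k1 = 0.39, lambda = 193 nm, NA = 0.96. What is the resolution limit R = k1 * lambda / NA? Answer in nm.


Step 1: Identify values: k1 = 0.39, lambda = 193 nm, NA = 0.96
Step 2: R = k1 * lambda / NA
R = 0.39 * 193 / 0.96
R = 78.4 nm


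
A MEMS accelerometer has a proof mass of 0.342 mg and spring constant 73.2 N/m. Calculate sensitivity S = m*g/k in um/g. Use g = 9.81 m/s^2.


Step 1: Convert mass: m = 0.342 mg = 3.42e-07 kg
Step 2: S = m * g / k = 3.42e-07 * 9.81 / 73.2
Step 3: S = 4.58e-08 m/g
Step 4: Convert to um/g: S = 0.046 um/g


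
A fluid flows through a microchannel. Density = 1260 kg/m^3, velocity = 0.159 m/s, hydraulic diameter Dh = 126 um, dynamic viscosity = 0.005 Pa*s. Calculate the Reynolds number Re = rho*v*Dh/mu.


Step 1: Convert Dh to meters: Dh = 126e-6 m
Step 2: Re = rho * v * Dh / mu
Re = 1260 * 0.159 * 126e-6 / 0.005
Re = 5.049


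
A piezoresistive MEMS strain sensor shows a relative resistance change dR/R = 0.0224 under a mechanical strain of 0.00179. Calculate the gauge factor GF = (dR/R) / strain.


Step 1: Identify values.
dR/R = 0.0224, strain = 0.00179
Step 2: GF = (dR/R) / strain = 0.0224 / 0.00179
GF = 12.5


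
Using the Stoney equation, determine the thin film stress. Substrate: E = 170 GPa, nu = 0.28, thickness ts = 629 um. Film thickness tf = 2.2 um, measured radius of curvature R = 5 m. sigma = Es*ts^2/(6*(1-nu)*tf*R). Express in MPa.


Step 1: Compute numerator: Es * ts^2 = 170 * 629^2 = 67258970 (GPa*um^2)
Step 2: Compute denominator (R in um): 6*(1-nu)*tf*R = 6*0.72*2.2*5e6 = 47520000.0 (um^2)
Step 3: sigma (GPa) = 67258970 / 47520000.0 = 1.415382e+00 GPa
Step 4: Convert to MPa (x1000): sigma = 1415.4 MPa


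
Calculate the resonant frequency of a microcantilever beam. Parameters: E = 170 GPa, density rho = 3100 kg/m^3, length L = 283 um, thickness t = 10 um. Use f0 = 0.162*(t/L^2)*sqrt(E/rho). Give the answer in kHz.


Step 1: Convert units to SI.
t_SI = 10e-6 m, L_SI = 283e-6 m
Step 2: Calculate sqrt(E/rho).
sqrt(170e9 / 3100) = 7405.32 m/s
Step 3: Compute f0.
f0 = 0.162 * 10e-6 / (283e-6)^2 * 7405.32 = 149791.1 Hz = 149.79 kHz


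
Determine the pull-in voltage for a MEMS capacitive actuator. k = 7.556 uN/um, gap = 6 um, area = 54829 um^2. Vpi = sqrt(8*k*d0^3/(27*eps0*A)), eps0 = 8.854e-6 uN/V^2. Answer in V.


Step 1: Compute numerator: 8 * k * d0^3 = 8 * 7.556 * 6^3 = 13056.768
Step 2: Compute denominator: 27 * eps0 * A = 27 * 8.854e-6 * 54829 = 13.107311
Step 3: Vpi = sqrt(13056.768 / 13.107311)
Vpi = 31.56 V


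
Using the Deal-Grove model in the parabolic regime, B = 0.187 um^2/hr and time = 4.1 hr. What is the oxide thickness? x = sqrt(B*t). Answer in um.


Step 1: Compute B*t = 0.187 * 4.1 = 0.7667
Step 2: x = sqrt(0.7667)
x = 0.876 um


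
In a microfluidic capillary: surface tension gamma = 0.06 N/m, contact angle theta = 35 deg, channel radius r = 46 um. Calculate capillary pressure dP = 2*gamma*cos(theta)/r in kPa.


Step 1: cos(35 deg) = 0.8192
Step 2: Convert r to m: r = 46e-6 m
Step 3: dP = 2 * 0.06 * 0.8192 / 46e-6 = 2137.0 Pa
Step 4: Convert Pa to kPa (divide by 1000).
dP = 2.14 kPa


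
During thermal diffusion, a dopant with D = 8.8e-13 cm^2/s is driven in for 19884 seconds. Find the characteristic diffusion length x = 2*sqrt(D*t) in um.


Step 1: Compute D*t = 8.8e-13 * 19884 = 1.749792e-08 cm^2
Step 2: sqrt(D*t) = 1.3228e-04 cm
Step 3: x = 2 * 1.3228e-04 cm = 2.6456e-04 cm
Step 4: Convert to um (1 cm = 1e4 um): x = 2.646 um


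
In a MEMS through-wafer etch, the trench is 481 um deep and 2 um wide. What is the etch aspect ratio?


Step 1: AR = depth / width
Step 2: AR = 481 / 2
AR = 240.5


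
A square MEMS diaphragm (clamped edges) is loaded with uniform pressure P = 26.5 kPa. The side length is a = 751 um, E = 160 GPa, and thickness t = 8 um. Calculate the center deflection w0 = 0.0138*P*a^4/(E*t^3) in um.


Step 1: Convert pressure to compatible units (E is in GPa, so P in GPa).
P = 26.5 kPa = 26.5e-6 GPa
Step 2: Compute numerator: 0.0138 * P * a^4.
a^4 = 751^4 = 318097128001
numerator = 0.0138 * 26.5e-6 * 318097128001 = 1.1633e+05
Step 3: Compute denominator: E * t^3 = 160 * 8^3 = 81920
Step 4: w0 = numerator / denominator = 1.1633e+05 / 81920 = 1.42 um


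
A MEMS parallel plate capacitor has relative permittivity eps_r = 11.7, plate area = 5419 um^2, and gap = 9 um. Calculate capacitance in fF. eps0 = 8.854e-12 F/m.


Step 1: Convert area to m^2: A = 5419e-12 m^2
Step 2: Convert gap to m: d = 9e-6 m
Step 3: C = eps0 * eps_r * A / d
C = 8.854e-12 * 11.7 * 5419e-12 / 9e-6
Step 4: Convert to fF (multiply by 1e15).
C = 62.37 fF


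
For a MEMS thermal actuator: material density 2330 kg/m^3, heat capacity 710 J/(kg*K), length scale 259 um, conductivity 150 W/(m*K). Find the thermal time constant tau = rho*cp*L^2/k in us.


Step 1: Convert L to m: L = 259e-6 m
Step 2: L^2 = (259e-6)^2 = 6.7081e-08 m^2
Step 3: tau = 2330 * 710 * 6.7081e-08 / 150 = 7.3981399e-04 s
Step 4: Convert to microseconds (multiply by 1e6).
tau = 739.814 us


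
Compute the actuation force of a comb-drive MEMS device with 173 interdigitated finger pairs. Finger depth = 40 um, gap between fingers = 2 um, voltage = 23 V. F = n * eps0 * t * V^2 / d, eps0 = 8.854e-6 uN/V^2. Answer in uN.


Step 1: Parameters: n=173, eps0=8.854e-6 uN/V^2, t=40 um, V=23 V, d=2 um
Step 2: V^2 = 529
Step 3: F = 173 * 8.854e-6 * 40 * 529 / 2
F = 16.206 uN


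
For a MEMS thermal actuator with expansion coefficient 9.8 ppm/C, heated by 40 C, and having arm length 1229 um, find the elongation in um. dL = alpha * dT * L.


Step 1: Convert CTE: alpha = 9.8 ppm/C = 9.8e-6 /C
Step 2: dL = 9.8e-6 * 40 * 1229
dL = 0.4818 um


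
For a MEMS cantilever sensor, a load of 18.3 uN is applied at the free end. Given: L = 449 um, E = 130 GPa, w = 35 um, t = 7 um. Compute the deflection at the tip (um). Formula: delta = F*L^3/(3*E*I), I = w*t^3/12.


Step 1: Calculate the second moment of area.
I = w * t^3 / 12 = 35 * 7^3 / 12 = 1000.4167 um^4
Step 2: Convert E to consistent units (1 GPa = 1000 uN/um^2).
E = 130 GPa = 130000 uN/um^2
Step 3: Calculate tip deflection.
delta = F * L^3 / (3 * E * I)
delta = 18.3 * 449^3 / (3 * 130000 * 1000.4167)
delta = 4.2457 um


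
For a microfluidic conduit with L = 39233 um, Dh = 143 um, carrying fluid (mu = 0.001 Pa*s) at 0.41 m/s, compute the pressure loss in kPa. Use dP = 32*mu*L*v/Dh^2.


Step 1: Convert to SI: L = 39233e-6 m, Dh = 143e-6 m
Step 2: dP = 32 * 0.001 * 39233e-6 * 0.41 / (143e-6)^2
Step 3: dP = 25171.74 Pa
Step 4: Convert to kPa: dP = 25.17 kPa


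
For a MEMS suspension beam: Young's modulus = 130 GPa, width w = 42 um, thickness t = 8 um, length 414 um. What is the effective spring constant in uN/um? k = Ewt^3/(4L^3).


Step 1: Convert E to consistent units (1 GPa = 1000 uN/um^2).
E = 130 GPa = 130000 uN/um^2
Step 2: Compute t^3 = 8^3 = 512
Step 3: Compute L^3 = 414^3 = 70957944
Step 4: k = 130000 * 42 * 512 / (4 * 70957944)
k = 9.8492 uN/um


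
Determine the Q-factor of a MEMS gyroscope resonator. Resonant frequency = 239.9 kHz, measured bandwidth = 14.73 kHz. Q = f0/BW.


Step 1: Q = f0 / bandwidth
Step 2: Q = 239.9 / 14.73
Q = 16.3


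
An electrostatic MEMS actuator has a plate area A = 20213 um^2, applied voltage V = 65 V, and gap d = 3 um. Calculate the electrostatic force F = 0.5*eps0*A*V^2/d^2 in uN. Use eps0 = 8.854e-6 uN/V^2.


Step 1: Identify parameters.
eps0 = 8.854e-6 uN/V^2, A = 20213 um^2, V = 65 V, d = 3 um
Step 2: Compute V^2 = 65^2 = 4225
Step 3: Compute d^2 = 3^2 = 9
Step 4: F = 0.5 * 8.854e-6 * 20213 * 4225 / 9
F = 42.007 uN


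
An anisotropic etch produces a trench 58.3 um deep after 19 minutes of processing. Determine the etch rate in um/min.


Step 1: Etch rate = depth / time
Step 2: rate = 58.3 / 19
rate = 3.068 um/min


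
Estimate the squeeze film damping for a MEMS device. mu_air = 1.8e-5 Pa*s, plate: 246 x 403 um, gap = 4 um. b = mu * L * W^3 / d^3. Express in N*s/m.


Step 1: Convert to SI.
L = 246e-6 m, W = 403e-6 m, d = 4e-6 m
Step 2: W^3 = (403e-6)^3 = 6.55e-11 m^3
Step 3: d^3 = (4e-6)^3 = 6.40e-17 m^3
Step 4: b = 1.8e-5 * 246e-6 * 6.55e-11 / 6.40e-17
b = 4.53e-03 N*s/m


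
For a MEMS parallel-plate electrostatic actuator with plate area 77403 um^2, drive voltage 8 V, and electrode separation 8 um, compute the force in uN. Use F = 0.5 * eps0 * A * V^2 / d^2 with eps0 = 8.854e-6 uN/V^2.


Step 1: Identify parameters.
eps0 = 8.854e-6 uN/V^2, A = 77403 um^2, V = 8 V, d = 8 um
Step 2: Compute V^2 = 8^2 = 64
Step 3: Compute d^2 = 8^2 = 64
Step 4: F = 0.5 * 8.854e-6 * 77403 * 64 / 64
F = 0.343 uN


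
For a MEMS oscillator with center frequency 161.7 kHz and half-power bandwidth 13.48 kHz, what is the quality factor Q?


Step 1: Q = f0 / bandwidth
Step 2: Q = 161.7 / 13.48
Q = 12.0


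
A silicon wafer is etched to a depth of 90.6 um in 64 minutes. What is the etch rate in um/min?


Step 1: Etch rate = depth / time
Step 2: rate = 90.6 / 64
rate = 1.416 um/min


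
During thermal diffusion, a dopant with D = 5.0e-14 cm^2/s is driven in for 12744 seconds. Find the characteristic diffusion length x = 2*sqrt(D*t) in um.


Step 1: Compute D*t = 5.0e-14 * 12744 = 6.372e-10 cm^2
Step 2: sqrt(D*t) = 2.5243e-05 cm
Step 3: x = 2 * 2.5243e-05 cm = 5.0486e-05 cm
Step 4: Convert to um (1 cm = 1e4 um): x = 0.505 um


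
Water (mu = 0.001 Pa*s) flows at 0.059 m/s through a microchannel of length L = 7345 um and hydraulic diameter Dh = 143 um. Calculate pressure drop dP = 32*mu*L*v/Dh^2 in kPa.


Step 1: Convert to SI: L = 7345e-6 m, Dh = 143e-6 m
Step 2: dP = 32 * 0.001 * 7345e-6 * 0.059 / (143e-6)^2
Step 3: dP = 678.14 Pa
Step 4: Convert to kPa: dP = 0.68 kPa


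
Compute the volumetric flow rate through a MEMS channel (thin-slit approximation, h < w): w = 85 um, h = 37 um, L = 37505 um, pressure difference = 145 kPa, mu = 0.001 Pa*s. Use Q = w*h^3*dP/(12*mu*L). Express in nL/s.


Step 1: Convert all dimensions to SI (meters).
w = 85e-6 m, h = 37e-6 m, L = 37505e-6 m, dP = 145e3 Pa
Step 2: Q = w * h^3 * dP / (12 * mu * L)
Q = 85e-6 * (37e-6)^3 * 145e3 / (12 * 0.001 * 37505e-6) = 1.38714444e-09 m^3/s
Step 3: Convert Q from m^3/s to nL/s (1 m^3 = 1e12 nL, so multiply by 1e12).
Q = 1387.144 nL/s


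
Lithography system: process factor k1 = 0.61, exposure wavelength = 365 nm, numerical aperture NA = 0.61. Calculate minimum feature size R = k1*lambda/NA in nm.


Step 1: Identify values: k1 = 0.61, lambda = 365 nm, NA = 0.61
Step 2: R = k1 * lambda / NA
R = 0.61 * 365 / 0.61
R = 365.0 nm


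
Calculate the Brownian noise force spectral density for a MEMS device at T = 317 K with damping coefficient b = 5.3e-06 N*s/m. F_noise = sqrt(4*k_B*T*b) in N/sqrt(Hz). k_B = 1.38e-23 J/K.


Step 1: Compute 4 * k_B * T * b
= 4 * 1.38e-23 * 317 * 5.3e-06
= 9.2742e-26 N^2/Hz
Step 2: F_noise = sqrt(9.2742e-26)
F_noise = 3.05e-13 N/sqrt(Hz)


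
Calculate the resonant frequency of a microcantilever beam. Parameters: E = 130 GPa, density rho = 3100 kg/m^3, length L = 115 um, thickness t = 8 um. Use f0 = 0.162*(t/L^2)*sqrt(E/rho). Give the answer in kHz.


Step 1: Convert units to SI.
t_SI = 8e-6 m, L_SI = 115e-6 m
Step 2: Calculate sqrt(E/rho).
sqrt(130e9 / 3100) = 6475.76 m/s
Step 3: Compute f0.
f0 = 0.162 * 8e-6 / (115e-6)^2 * 6475.76 = 634600.0 Hz = 634.6 kHz
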